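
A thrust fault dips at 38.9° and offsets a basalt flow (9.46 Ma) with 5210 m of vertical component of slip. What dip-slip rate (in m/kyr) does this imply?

dip-slip = throw / sin(dip) = 5210 m / sin(38.9°) = 8297 m
rate = 8297 m / 9.46 Ma = 0.000877 m/yr = 0.877 m/kyr

0.877 m/kyr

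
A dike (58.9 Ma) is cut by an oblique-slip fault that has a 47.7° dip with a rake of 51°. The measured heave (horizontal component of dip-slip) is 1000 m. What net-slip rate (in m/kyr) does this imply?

dip-slip = heave / cos(dip) = 1000 / cos(47.7°) = 1486 m
net slip = dip-slip / sin(rake) = 1486 / sin(51°) = 1912 m
rate = 1912 m / 58.9 Ma = 0.0000325 m/yr = 0.0325 m/kyr

0.0325 m/kyr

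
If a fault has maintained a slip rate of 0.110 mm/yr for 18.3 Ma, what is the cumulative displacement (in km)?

2.01 km

slip = rate × time = 0.110 mm/yr × 18.3 Ma = 2010 m = 2.01 km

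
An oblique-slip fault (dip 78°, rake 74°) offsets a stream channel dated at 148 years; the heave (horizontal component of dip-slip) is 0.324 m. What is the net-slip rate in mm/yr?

dip-slip = heave / cos(dip) = 0.324 / cos(78°) = 1.558 m
net slip = dip-slip / sin(rake) = 1.558 / sin(74°) = 1.621 m
rate = 1.621 m / 148 years = 0.0110 m/yr = 11 mm/yr

11 mm/yr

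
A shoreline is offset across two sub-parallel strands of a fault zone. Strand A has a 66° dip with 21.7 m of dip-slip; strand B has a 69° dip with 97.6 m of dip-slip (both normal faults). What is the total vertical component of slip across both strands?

throw_A = 21.7 × sin(66°) = 19.82 m
throw_B = 97.6 × sin(69°) = 91.12 m
total = 19.82 + 91.12 = 111 m

111 m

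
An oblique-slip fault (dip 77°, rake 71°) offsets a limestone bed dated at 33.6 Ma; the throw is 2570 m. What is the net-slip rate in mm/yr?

0.0830 mm/yr

dip-slip = throw / sin(dip) = 2570 / sin(77°) = 2638 m
net slip = dip-slip / sin(rake) = 2638 / sin(71°) = 2790 m
rate = 2790 m / 33.6 Ma = 0.0000830 m/yr = 0.0830 mm/yr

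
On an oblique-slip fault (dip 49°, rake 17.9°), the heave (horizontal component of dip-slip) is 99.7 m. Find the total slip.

dip-slip = heave / cos(dip) = 99.7 / cos(49°) = 152 m
net slip = dip-slip / sin(rake) = 152 / sin(17.9°) = 494 m

494 m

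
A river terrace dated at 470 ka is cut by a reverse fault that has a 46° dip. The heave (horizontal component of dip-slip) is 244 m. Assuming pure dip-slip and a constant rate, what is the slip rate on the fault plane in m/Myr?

dip-slip = heave / cos(dip) = 244 m / cos(46°) = 351.3 m
rate = 351.3 m / 470 ka = 0.000747 m/yr = 747 m/Myr

747 m/Myr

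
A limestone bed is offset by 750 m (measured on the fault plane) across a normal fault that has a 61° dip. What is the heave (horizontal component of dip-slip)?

heave = dip-slip × cos(dip) = 750 m × cos(61°) = 364 m

364 m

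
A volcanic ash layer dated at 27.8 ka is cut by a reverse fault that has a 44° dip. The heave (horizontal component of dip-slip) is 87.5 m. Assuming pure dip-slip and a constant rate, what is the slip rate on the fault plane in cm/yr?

0.438 cm/yr

dip-slip = heave / cos(dip) = 87.5 m / cos(44°) = 121.6 m
rate = 121.6 m / 27.8 ka = 0.00438 m/yr = 0.438 cm/yr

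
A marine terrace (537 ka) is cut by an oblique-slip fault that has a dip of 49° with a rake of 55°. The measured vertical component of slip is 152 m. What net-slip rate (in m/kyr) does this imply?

dip-slip = throw / sin(dip) = 152 / sin(49°) = 201.4 m
net slip = dip-slip / sin(rake) = 201.4 / sin(55°) = 245.9 m
rate = 245.9 m / 537 ka = 0.000458 m/yr = 0.458 m/kyr

0.458 m/kyr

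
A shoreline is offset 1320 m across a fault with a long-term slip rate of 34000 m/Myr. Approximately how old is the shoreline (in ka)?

age = offset / rate = 1320 m / (34000 m/Myr) = 38800 yr = 38.8 ka

38.8 ka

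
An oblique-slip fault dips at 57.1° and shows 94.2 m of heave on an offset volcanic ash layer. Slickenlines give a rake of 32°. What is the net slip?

dip-slip = heave / cos(dip) = 94.2 / cos(57.1°) = 173.4 m
net slip = dip-slip / sin(rake) = 173.4 / sin(32°) = 327 m

327 m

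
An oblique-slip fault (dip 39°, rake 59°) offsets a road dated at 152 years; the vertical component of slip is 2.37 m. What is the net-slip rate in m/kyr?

dip-slip = throw / sin(dip) = 2.37 / sin(39°) = 3.766 m
net slip = dip-slip / sin(rake) = 3.766 / sin(59°) = 4.394 m
rate = 4.394 m / 152 years = 0.0289 m/yr = 28.9 m/kyr

28.9 m/kyr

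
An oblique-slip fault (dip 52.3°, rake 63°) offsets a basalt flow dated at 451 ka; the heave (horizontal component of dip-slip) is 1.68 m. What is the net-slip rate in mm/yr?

0.00684 mm/yr

dip-slip = heave / cos(dip) = 1.68 / cos(52.3°) = 2.747 m
net slip = dip-slip / sin(rake) = 2.747 / sin(63°) = 3.083 m
rate = 3.083 m / 451 ka = 0.00000684 m/yr = 0.00684 mm/yr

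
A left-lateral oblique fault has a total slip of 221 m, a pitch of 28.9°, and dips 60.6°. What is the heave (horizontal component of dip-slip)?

52.4 m

dip-slip = net slip × sin(rake) = 221 m × sin(28.9°) = 106.8 m
heave = dip-slip × cos(dip) = 106.8 × cos(60.6°) = 52.4 m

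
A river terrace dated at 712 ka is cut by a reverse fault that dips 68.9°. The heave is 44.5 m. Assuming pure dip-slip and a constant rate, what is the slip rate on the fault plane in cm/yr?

dip-slip = heave / cos(dip) = 44.5 m / cos(68.9°) = 123.6 m
rate = 123.6 m / 712 ka = 0.000174 m/yr = 0.0174 cm/yr

0.0174 cm/yr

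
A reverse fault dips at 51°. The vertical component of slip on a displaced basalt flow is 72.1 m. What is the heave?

58.4 m

heave = throw / tan(dip) = 72.1 / tan(51°) = 58.4 m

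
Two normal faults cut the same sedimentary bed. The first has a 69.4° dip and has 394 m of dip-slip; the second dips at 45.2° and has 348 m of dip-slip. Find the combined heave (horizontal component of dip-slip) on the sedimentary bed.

heave_A = 394 × cos(69.4°) = 138.6 m
heave_B = 348 × cos(45.2°) = 245.2 m
total = 138.6 + 245.2 = 384 m

384 m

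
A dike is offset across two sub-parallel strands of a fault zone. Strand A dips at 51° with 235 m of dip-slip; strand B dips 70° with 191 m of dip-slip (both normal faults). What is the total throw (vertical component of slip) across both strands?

362 m

throw_A = 235 × sin(51°) = 182.6 m
throw_B = 191 × sin(70°) = 179.5 m
total = 182.6 + 179.5 = 362 m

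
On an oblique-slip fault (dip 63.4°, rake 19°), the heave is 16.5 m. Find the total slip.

dip-slip = heave / cos(dip) = 16.5 / cos(63.4°) = 36.85 m
net slip = dip-slip / sin(rake) = 36.85 / sin(19°) = 113 m

113 m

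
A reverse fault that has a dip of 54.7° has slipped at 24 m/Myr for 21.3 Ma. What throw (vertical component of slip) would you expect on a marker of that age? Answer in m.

417 m

dip-slip = rate × time = 24 m/Myr × 21.3 Ma = 511.2 m
throw = dip-slip × sin(dip) = 511.2 × sin(54.7°) = 417 m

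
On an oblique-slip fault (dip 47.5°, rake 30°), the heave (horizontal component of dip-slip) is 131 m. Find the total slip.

388 m

dip-slip = heave / cos(dip) = 131 / cos(47.5°) = 193.9 m
net slip = dip-slip / sin(rake) = 193.9 / sin(30°) = 388 m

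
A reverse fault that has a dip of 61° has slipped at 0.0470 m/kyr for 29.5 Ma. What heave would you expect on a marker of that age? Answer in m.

dip-slip = rate × time = 0.0470 m/kyr × 29.5 Ma = 1386 m
heave = dip-slip × cos(dip) = 1386 × cos(61°) = 672 m

672 m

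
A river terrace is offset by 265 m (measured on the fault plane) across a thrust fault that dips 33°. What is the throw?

throw = dip-slip × sin(dip) = 265 m × sin(33°) = 144 m

144 m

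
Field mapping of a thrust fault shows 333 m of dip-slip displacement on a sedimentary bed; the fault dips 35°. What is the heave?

heave = dip-slip × cos(dip) = 333 m × cos(35°) = 273 m

273 m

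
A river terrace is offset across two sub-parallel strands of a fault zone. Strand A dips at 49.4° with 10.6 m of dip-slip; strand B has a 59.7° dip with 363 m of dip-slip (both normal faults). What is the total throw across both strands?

321 m

throw_A = 10.6 × sin(49.4°) = 8.048 m
throw_B = 363 × sin(59.7°) = 313.4 m
total = 8.048 + 313.4 = 321 m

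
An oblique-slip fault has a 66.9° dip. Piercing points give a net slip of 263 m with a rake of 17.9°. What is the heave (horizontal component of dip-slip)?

31.7 m

dip-slip = net slip × sin(rake) = 263 m × sin(17.9°) = 80.83 m
heave = dip-slip × cos(dip) = 80.83 × cos(66.9°) = 31.7 m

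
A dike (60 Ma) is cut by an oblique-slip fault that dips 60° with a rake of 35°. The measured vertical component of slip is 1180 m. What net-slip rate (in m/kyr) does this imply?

dip-slip = throw / sin(dip) = 1180 / sin(60°) = 1363 m
net slip = dip-slip / sin(rake) = 1363 / sin(35°) = 2376 m
rate = 2376 m / 60 Ma = 0.0000396 m/yr = 0.0396 m/kyr

0.0396 m/kyr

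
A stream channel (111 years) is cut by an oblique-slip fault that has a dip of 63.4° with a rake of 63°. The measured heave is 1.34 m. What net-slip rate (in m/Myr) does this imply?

dip-slip = heave / cos(dip) = 1.34 / cos(63.4°) = 2.993 m
net slip = dip-slip / sin(rake) = 2.993 / sin(63°) = 3.359 m
rate = 3.359 m / 111 years = 0.0303 m/yr = 30300 m/Myr

30300 m/Myr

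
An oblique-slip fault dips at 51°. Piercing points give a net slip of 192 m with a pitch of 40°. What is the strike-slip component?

147 m

strike-slip = net slip × cos(rake) = 192 m × cos(40°) = 147 m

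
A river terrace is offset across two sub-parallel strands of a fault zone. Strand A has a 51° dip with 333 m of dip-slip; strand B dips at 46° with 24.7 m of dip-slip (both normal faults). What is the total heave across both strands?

227 m

heave_A = 333 × cos(51°) = 209.6 m
heave_B = 24.7 × cos(46°) = 17.16 m
total = 209.6 + 17.16 = 227 m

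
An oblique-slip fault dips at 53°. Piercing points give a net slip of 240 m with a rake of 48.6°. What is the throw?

144 m

dip-slip = net slip × sin(rake) = 240 m × sin(48.6°) = 180 m
throw = dip-slip × sin(dip) = 180 × sin(53°) = 144 m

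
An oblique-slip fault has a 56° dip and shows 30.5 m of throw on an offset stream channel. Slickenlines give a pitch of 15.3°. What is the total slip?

139 m

dip-slip = throw / sin(dip) = 30.5 / sin(56°) = 36.79 m
net slip = dip-slip / sin(rake) = 36.79 / sin(15.3°) = 139 m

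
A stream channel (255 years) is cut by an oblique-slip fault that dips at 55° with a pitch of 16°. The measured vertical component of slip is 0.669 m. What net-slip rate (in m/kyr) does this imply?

dip-slip = throw / sin(dip) = 0.669 / sin(55°) = 0.8167 m
net slip = dip-slip / sin(rake) = 0.8167 / sin(16°) = 2.963 m
rate = 2.963 m / 255 years = 0.0116 m/yr = 11.6 m/kyr

11.6 m/kyr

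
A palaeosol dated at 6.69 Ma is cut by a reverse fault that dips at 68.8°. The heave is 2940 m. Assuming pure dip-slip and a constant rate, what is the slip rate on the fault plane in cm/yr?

dip-slip = heave / cos(dip) = 2940 m / cos(68.8°) = 8130 m
rate = 8130 m / 6.69 Ma = 0.00122 m/yr = 0.122 cm/yr

0.122 cm/yr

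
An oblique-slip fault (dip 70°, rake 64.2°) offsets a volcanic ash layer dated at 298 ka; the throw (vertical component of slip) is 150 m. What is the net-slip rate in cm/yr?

0.0595 cm/yr

dip-slip = throw / sin(dip) = 150 / sin(70°) = 159.6 m
net slip = dip-slip / sin(rake) = 159.6 / sin(64.2°) = 177.3 m
rate = 177.3 m / 298 ka = 0.000595 m/yr = 0.0595 cm/yr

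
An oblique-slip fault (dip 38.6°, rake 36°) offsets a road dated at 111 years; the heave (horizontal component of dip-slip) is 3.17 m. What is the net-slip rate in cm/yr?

dip-slip = heave / cos(dip) = 3.17 / cos(38.6°) = 4.056 m
net slip = dip-slip / sin(rake) = 4.056 / sin(36°) = 6.901 m
rate = 6.901 m / 111 years = 0.0622 m/yr = 6.22 cm/yr

6.22 cm/yr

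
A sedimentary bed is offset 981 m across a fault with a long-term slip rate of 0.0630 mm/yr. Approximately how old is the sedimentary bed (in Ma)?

15.6 Ma

age = offset / rate = 981 m / (0.0630 mm/yr) = 1.56e+07 yr = 15.6 Ma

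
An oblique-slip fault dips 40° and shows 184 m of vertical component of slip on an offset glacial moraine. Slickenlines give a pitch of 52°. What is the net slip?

dip-slip = throw / sin(dip) = 184 / sin(40°) = 286.3 m
net slip = dip-slip / sin(rake) = 286.3 / sin(52°) = 363 m

363 m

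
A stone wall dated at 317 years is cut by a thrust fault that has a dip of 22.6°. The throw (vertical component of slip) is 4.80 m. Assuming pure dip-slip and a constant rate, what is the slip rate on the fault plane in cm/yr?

3.94 cm/yr

dip-slip = throw / sin(dip) = 4.80 m / sin(22.6°) = 12.49 m
rate = 12.49 m / 317 years = 0.0394 m/yr = 3.94 cm/yr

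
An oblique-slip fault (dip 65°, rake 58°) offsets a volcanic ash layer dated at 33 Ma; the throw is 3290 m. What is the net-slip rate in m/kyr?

dip-slip = throw / sin(dip) = 3290 / sin(65°) = 3630 m
net slip = dip-slip / sin(rake) = 3630 / sin(58°) = 4281 m
rate = 4281 m / 33 Ma = 0.000130 m/yr = 0.130 m/kyr

0.130 m/kyr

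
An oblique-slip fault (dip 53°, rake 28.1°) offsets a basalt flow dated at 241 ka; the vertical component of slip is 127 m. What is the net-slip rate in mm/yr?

1.40 mm/yr

dip-slip = throw / sin(dip) = 127 / sin(53°) = 159 m
net slip = dip-slip / sin(rake) = 159 / sin(28.1°) = 337.6 m
rate = 337.6 m / 241 ka = 0.00140 m/yr = 1.40 mm/yr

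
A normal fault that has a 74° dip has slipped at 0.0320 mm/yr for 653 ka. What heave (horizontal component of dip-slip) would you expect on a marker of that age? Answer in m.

5.76 m

dip-slip = rate × time = 0.0320 mm/yr × 653 ka = 20.90 m
heave = dip-slip × cos(dip) = 20.90 × cos(74°) = 5.76 m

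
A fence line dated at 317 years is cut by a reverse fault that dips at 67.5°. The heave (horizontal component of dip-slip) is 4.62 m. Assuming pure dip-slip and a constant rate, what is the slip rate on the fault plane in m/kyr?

38.1 m/kyr

dip-slip = heave / cos(dip) = 4.62 m / cos(67.5°) = 12.07 m
rate = 12.07 m / 317 years = 0.0381 m/yr = 38.1 m/kyr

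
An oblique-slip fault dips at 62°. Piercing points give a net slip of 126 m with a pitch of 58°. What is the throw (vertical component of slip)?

dip-slip = net slip × sin(rake) = 126 m × sin(58°) = 106.9 m
throw = dip-slip × sin(dip) = 106.9 × sin(62°) = 94.3 m

94.3 m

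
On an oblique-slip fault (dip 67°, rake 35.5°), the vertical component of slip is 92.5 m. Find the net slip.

173 m

dip-slip = throw / sin(dip) = 92.5 / sin(67°) = 100.5 m
net slip = dip-slip / sin(rake) = 100.5 / sin(35.5°) = 173 m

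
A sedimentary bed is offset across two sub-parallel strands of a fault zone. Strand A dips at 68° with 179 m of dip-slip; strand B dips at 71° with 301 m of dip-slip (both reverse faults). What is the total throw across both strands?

451 m

throw_A = 179 × sin(68°) = 166 m
throw_B = 301 × sin(71°) = 284.6 m
total = 166 + 284.6 = 451 m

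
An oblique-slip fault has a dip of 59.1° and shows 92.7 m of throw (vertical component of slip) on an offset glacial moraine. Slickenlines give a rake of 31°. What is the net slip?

dip-slip = throw / sin(dip) = 92.7 / sin(59.1°) = 108 m
net slip = dip-slip / sin(rake) = 108 / sin(31°) = 210 m

210 m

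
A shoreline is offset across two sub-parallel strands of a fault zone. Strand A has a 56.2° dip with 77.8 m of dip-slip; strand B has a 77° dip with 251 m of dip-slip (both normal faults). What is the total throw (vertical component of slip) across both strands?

throw_A = 77.8 × sin(56.2°) = 64.65 m
throw_B = 251 × sin(77°) = 244.6 m
total = 64.65 + 244.6 = 309 m

309 m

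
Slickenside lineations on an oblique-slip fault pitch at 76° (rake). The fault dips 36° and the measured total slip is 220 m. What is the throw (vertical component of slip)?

dip-slip = net slip × sin(rake) = 220 m × sin(76°) = 213.5 m
throw = dip-slip × sin(dip) = 213.5 × sin(36°) = 125 m

125 m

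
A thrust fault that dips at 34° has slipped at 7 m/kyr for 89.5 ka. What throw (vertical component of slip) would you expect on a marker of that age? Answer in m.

350 m

dip-slip = rate × time = 7 m/kyr × 89.5 ka = 626.5 m
throw = dip-slip × sin(dip) = 626.5 × sin(34°) = 350 m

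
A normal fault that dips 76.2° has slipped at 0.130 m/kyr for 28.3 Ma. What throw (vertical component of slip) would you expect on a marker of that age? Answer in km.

3.57 km

dip-slip = rate × time = 0.130 m/kyr × 28.3 Ma = 3679 m
throw = dip-slip × sin(dip) = 3679 × sin(76.2°) = 3570 m = 3.57 km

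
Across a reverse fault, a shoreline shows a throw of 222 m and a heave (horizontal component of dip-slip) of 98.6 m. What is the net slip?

243 m

net slip = √(throw² + heave²) = √(222² + 98.6²) = 243 m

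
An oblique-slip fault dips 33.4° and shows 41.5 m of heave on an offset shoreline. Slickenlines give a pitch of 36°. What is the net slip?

dip-slip = heave / cos(dip) = 41.5 / cos(33.4°) = 49.71 m
net slip = dip-slip / sin(rake) = 49.71 / sin(36°) = 84.6 m

84.6 m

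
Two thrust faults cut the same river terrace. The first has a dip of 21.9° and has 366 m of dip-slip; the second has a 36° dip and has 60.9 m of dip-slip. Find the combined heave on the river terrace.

heave_A = 366 × cos(21.9°) = 339.6 m
heave_B = 60.9 × cos(36°) = 49.27 m
total = 339.6 + 49.27 = 389 m

389 m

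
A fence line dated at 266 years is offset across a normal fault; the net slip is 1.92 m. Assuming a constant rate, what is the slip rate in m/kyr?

7.22 m/kyr

rate = 1.92 m / 266 years = 0.00722 m/yr = 7.22 m/kyr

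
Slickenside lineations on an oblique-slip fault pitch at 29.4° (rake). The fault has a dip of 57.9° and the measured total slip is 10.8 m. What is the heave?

dip-slip = net slip × sin(rake) = 10.8 m × sin(29.4°) = 5.302 m
heave = dip-slip × cos(dip) = 5.302 × cos(57.9°) = 2.82 m

2.82 m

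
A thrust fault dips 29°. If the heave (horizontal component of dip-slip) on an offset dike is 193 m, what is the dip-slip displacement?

221 m

dip-slip = heave / cos(dip) = 193 / cos(29°) = 221 m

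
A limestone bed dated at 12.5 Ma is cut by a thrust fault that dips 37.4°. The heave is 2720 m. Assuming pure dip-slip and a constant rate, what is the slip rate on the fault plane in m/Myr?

dip-slip = heave / cos(dip) = 2720 m / cos(37.4°) = 3424 m
rate = 3424 m / 12.5 Ma = 0.000274 m/yr = 274 m/Myr

274 m/Myr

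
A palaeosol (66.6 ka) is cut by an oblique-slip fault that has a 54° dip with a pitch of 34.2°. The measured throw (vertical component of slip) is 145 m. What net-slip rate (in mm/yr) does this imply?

dip-slip = throw / sin(dip) = 145 / sin(54°) = 179.2 m
net slip = dip-slip / sin(rake) = 179.2 / sin(34.2°) = 318.9 m
rate = 318.9 m / 66.6 ka = 0.00479 m/yr = 4.79 mm/yr

4.79 mm/yr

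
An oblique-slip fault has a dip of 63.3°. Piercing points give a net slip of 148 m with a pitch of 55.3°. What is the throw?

109 m

dip-slip = net slip × sin(rake) = 148 m × sin(55.3°) = 121.7 m
throw = dip-slip × sin(dip) = 121.7 × sin(63.3°) = 109 m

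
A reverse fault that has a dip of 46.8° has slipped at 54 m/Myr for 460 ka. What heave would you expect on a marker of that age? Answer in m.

17 m

dip-slip = rate × time = 54 m/Myr × 460 ka = 24.84 m
heave = dip-slip × cos(dip) = 24.84 × cos(46.8°) = 17 m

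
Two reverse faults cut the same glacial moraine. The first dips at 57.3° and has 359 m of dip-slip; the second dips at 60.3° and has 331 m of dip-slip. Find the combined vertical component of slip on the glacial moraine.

590 m

throw_A = 359 × sin(57.3°) = 302.1 m
throw_B = 331 × sin(60.3°) = 287.5 m
total = 302.1 + 287.5 = 590 m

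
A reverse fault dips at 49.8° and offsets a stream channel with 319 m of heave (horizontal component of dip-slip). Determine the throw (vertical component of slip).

throw = heave × tan(dip) = 319 × tan(49.8°) = 377 m

377 m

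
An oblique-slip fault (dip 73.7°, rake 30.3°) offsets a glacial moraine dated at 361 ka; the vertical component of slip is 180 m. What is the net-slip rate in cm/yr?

dip-slip = throw / sin(dip) = 180 / sin(73.7°) = 187.5 m
net slip = dip-slip / sin(rake) = 187.5 / sin(30.3°) = 371.7 m
rate = 371.7 m / 361 ka = 0.00103 m/yr = 0.103 cm/yr

0.103 cm/yr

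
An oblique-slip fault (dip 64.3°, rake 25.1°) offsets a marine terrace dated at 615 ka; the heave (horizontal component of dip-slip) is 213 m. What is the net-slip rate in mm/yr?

1.88 mm/yr

dip-slip = heave / cos(dip) = 213 / cos(64.3°) = 491.2 m
net slip = dip-slip / sin(rake) = 491.2 / sin(25.1°) = 1158 m
rate = 1158 m / 615 ka = 0.00188 m/yr = 1.88 mm/yr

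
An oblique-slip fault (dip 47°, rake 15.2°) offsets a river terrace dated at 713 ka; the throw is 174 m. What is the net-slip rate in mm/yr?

dip-slip = throw / sin(dip) = 174 / sin(47°) = 237.9 m
net slip = dip-slip / sin(rake) = 237.9 / sin(15.2°) = 907.4 m
rate = 907.4 m / 713 ka = 0.00127 m/yr = 1.27 mm/yr

1.27 mm/yr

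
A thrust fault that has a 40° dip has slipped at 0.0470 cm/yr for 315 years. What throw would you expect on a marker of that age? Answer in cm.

dip-slip = rate × time = 0.0470 cm/yr × 315 years = 0.1480 m
throw = dip-slip × sin(dip) = 0.1480 × sin(40°) = 0.0952 m = 9.52 cm

9.52 cm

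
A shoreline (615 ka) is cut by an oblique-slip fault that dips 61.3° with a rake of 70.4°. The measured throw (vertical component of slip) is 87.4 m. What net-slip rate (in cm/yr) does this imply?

0.0172 cm/yr

dip-slip = throw / sin(dip) = 87.4 / sin(61.3°) = 99.64 m
net slip = dip-slip / sin(rake) = 99.64 / sin(70.4°) = 105.8 m
rate = 105.8 m / 615 ka = 0.000172 m/yr = 0.0172 cm/yr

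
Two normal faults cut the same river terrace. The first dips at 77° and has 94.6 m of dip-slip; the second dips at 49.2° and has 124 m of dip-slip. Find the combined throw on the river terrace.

throw_A = 94.6 × sin(77°) = 92.18 m
throw_B = 124 × sin(49.2°) = 93.87 m
total = 92.18 + 93.87 = 186 m

186 m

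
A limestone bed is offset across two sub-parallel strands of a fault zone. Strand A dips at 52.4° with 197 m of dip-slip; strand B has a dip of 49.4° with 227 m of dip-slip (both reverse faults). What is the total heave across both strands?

268 m

heave_A = 197 × cos(52.4°) = 120.2 m
heave_B = 227 × cos(49.4°) = 147.7 m
total = 120.2 + 147.7 = 268 m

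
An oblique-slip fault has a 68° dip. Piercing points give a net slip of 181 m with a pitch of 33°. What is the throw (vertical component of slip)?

91.4 m

dip-slip = net slip × sin(rake) = 181 m × sin(33°) = 98.58 m
throw = dip-slip × sin(dip) = 98.58 × sin(68°) = 91.4 m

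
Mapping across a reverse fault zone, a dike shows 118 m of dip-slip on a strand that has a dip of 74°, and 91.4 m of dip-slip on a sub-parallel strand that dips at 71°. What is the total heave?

62.3 m

heave_A = 118 × cos(74°) = 32.53 m
heave_B = 91.4 × cos(71°) = 29.76 m
total = 32.53 + 29.76 = 62.3 m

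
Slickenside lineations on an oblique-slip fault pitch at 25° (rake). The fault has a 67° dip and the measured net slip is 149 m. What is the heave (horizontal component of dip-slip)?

dip-slip = net slip × sin(rake) = 149 m × sin(25°) = 62.97 m
heave = dip-slip × cos(dip) = 62.97 × cos(67°) = 24.6 m

24.6 m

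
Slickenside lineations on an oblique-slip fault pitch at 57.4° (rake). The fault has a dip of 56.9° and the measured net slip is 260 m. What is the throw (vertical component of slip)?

dip-slip = net slip × sin(rake) = 260 m × sin(57.4°) = 219 m
throw = dip-slip × sin(dip) = 219 × sin(56.9°) = 183 m

183 m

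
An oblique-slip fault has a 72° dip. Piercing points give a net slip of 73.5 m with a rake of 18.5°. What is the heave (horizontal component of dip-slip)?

7.21 m

dip-slip = net slip × sin(rake) = 73.5 m × sin(18.5°) = 23.32 m
heave = dip-slip × cos(dip) = 23.32 × cos(72°) = 7.21 m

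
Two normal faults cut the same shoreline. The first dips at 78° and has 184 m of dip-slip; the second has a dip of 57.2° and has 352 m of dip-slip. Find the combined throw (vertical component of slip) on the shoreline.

throw_A = 184 × sin(78°) = 180 m
throw_B = 352 × sin(57.2°) = 295.9 m
total = 180 + 295.9 = 476 m

476 m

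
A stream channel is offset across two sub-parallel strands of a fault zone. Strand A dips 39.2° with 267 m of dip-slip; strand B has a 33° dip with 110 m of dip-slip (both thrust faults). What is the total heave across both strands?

299 m

heave_A = 267 × cos(39.2°) = 206.9 m
heave_B = 110 × cos(33°) = 92.25 m
total = 206.9 + 92.25 = 299 m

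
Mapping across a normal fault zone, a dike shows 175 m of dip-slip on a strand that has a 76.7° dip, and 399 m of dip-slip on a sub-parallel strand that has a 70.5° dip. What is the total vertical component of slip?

throw_A = 175 × sin(76.7°) = 170.3 m
throw_B = 399 × sin(70.5°) = 376.1 m
total = 170.3 + 376.1 = 546 m

546 m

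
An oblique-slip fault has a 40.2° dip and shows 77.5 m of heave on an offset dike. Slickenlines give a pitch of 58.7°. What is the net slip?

dip-slip = heave / cos(dip) = 77.5 / cos(40.2°) = 101.5 m
net slip = dip-slip / sin(rake) = 101.5 / sin(58.7°) = 119 m

119 m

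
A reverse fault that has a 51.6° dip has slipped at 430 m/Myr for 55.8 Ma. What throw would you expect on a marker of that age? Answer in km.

18.8 km

dip-slip = rate × time = 430 m/Myr × 55.8 Ma = 23990 m
throw = dip-slip × sin(dip) = 23990 × sin(51.6°) = 18800 m = 18.8 km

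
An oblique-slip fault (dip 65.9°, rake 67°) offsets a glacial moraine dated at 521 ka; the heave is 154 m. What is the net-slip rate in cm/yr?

0.0786 cm/yr

dip-slip = heave / cos(dip) = 154 / cos(65.9°) = 377.1 m
net slip = dip-slip / sin(rake) = 377.1 / sin(67°) = 409.7 m
rate = 409.7 m / 521 ka = 0.000786 m/yr = 0.0786 cm/yr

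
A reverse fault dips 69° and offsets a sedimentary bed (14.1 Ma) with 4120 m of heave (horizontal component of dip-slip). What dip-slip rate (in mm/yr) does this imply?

0.815 mm/yr

dip-slip = heave / cos(dip) = 4120 m / cos(69°) = 11500 m
rate = 11500 m / 14.1 Ma = 0.000815 m/yr = 0.815 mm/yr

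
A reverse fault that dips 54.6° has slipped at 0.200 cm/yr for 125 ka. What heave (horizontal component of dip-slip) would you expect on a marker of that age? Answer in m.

dip-slip = rate × time = 0.200 cm/yr × 125 ka = 250 m
heave = dip-slip × cos(dip) = 250 × cos(54.6°) = 145 m

145 m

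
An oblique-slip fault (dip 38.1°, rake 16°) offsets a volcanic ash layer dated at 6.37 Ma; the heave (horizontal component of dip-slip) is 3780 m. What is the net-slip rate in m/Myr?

2740 m/Myr

dip-slip = heave / cos(dip) = 3780 / cos(38.1°) = 4803 m
net slip = dip-slip / sin(rake) = 4803 / sin(16°) = 17430 m
rate = 17430 m / 6.37 Ma = 0.00274 m/yr = 2740 m/Myr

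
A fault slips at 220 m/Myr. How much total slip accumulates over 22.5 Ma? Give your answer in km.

4.95 km

slip = rate × time = 220 m/Myr × 22.5 Ma = 4950 m = 4.95 km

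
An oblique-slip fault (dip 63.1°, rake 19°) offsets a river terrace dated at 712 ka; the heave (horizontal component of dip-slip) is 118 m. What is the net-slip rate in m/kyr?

1.13 m/kyr

dip-slip = heave / cos(dip) = 118 / cos(63.1°) = 260.8 m
net slip = dip-slip / sin(rake) = 260.8 / sin(19°) = 801.1 m
rate = 801.1 m / 712 ka = 0.00113 m/yr = 1.13 m/kyr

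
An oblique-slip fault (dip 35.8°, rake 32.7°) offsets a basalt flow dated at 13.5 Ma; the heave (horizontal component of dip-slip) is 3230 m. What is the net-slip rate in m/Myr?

dip-slip = heave / cos(dip) = 3230 / cos(35.8°) = 3982 m
net slip = dip-slip / sin(rake) = 3982 / sin(32.7°) = 7372 m
rate = 7372 m / 13.5 Ma = 0.000546 m/yr = 546 m/Myr

546 m/Myr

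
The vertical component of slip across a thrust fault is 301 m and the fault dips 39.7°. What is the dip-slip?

dip-slip = throw / sin(dip) = 301 / sin(39.7°) = 471 m

471 m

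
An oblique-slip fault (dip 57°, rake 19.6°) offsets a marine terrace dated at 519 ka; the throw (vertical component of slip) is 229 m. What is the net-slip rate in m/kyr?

dip-slip = throw / sin(dip) = 229 / sin(57°) = 273.1 m
net slip = dip-slip / sin(rake) = 273.1 / sin(19.6°) = 814 m
rate = 814 m / 519 ka = 0.00157 m/yr = 1.57 m/kyr

1.57 m/kyr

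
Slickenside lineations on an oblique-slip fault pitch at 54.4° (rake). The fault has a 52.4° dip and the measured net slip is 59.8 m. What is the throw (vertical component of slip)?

dip-slip = net slip × sin(rake) = 59.8 m × sin(54.4°) = 48.62 m
throw = dip-slip × sin(dip) = 48.62 × sin(52.4°) = 38.5 m

38.5 m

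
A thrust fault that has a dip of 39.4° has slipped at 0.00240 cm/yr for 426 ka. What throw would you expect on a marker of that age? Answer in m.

6.49 m

dip-slip = rate × time = 0.00240 cm/yr × 426 ka = 10.22 m
throw = dip-slip × sin(dip) = 10.22 × sin(39.4°) = 6.49 m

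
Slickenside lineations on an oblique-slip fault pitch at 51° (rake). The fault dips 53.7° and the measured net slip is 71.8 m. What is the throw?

45 m

dip-slip = net slip × sin(rake) = 71.8 m × sin(51°) = 55.80 m
throw = dip-slip × sin(dip) = 55.80 × sin(53.7°) = 45 m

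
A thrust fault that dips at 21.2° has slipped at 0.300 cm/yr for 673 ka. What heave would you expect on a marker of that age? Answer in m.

dip-slip = rate × time = 0.300 cm/yr × 673 ka = 2019 m
heave = dip-slip × cos(dip) = 2019 × cos(21.2°) = 1880 m

1880 m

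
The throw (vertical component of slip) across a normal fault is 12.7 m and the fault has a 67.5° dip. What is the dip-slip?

13.7 m

dip-slip = throw / sin(dip) = 12.7 / sin(67.5°) = 13.7 m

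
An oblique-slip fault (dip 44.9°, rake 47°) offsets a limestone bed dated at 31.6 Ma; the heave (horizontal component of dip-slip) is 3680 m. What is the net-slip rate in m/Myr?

dip-slip = heave / cos(dip) = 3680 / cos(44.9°) = 5195 m
net slip = dip-slip / sin(rake) = 5195 / sin(47°) = 7104 m
rate = 7104 m / 31.6 Ma = 0.000225 m/yr = 225 m/Myr

225 m/Myr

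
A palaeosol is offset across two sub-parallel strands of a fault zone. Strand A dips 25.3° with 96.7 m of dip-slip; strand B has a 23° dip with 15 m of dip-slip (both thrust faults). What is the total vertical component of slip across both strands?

47.2 m

throw_A = 96.7 × sin(25.3°) = 41.33 m
throw_B = 15 × sin(23°) = 5.861 m
total = 41.33 + 5.861 = 47.2 m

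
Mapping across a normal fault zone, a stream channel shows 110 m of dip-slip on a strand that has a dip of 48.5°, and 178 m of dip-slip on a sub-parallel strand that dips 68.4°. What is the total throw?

248 m

throw_A = 110 × sin(48.5°) = 82.39 m
throw_B = 178 × sin(68.4°) = 165.5 m
total = 82.39 + 165.5 = 248 m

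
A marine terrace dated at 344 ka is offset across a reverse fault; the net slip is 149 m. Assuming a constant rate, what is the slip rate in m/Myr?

433 m/Myr

rate = 149 m / 344 ka = 0.000433 m/yr = 433 m/Myr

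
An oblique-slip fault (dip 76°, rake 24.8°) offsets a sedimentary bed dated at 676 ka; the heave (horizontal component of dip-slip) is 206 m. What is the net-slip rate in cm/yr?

dip-slip = heave / cos(dip) = 206 / cos(76°) = 851.5 m
net slip = dip-slip / sin(rake) = 851.5 / sin(24.8°) = 2030 m
rate = 2030 m / 676 ka = 0.00300 m/yr = 0.300 cm/yr

0.300 cm/yr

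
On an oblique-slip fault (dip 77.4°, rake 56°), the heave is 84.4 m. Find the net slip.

dip-slip = heave / cos(dip) = 84.4 / cos(77.4°) = 386.9 m
net slip = dip-slip / sin(rake) = 386.9 / sin(56°) = 467 m

467 m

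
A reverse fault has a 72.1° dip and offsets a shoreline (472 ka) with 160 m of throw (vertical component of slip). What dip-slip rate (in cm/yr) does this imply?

dip-slip = throw / sin(dip) = 160 m / sin(72.1°) = 168.1 m
rate = 168.1 m / 472 ka = 0.000356 m/yr = 0.0356 cm/yr

0.0356 cm/yr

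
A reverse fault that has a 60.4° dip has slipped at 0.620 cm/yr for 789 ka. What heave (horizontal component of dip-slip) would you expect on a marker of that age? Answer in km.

dip-slip = rate × time = 0.620 cm/yr × 789 ka = 4892 m
heave = dip-slip × cos(dip) = 4892 × cos(60.4°) = 2420 m = 2.42 km

2.42 km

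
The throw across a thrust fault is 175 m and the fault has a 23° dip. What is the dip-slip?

448 m

dip-slip = throw / sin(dip) = 175 / sin(23°) = 448 m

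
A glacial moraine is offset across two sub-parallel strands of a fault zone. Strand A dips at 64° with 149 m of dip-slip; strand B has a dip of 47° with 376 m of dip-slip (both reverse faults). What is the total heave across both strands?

322 m

heave_A = 149 × cos(64°) = 65.32 m
heave_B = 376 × cos(47°) = 256.4 m
total = 65.32 + 256.4 = 322 m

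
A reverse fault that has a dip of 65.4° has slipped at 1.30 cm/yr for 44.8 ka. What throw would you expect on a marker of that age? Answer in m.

dip-slip = rate × time = 1.30 cm/yr × 44.8 ka = 582.4 m
throw = dip-slip × sin(dip) = 582.4 × sin(65.4°) = 530 m

530 m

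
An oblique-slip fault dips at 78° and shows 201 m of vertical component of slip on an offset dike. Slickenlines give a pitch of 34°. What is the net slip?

367 m

dip-slip = throw / sin(dip) = 201 / sin(78°) = 205.5 m
net slip = dip-slip / sin(rake) = 205.5 / sin(34°) = 367 m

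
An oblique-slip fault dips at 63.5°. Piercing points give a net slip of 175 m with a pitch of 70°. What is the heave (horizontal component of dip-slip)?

73.4 m

dip-slip = net slip × sin(rake) = 175 m × sin(70°) = 164.4 m
heave = dip-slip × cos(dip) = 164.4 × cos(63.5°) = 73.4 m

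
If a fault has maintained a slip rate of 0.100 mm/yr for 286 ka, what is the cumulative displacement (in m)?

slip = rate × time = 0.100 mm/yr × 286 ka = 28.6 m

28.6 m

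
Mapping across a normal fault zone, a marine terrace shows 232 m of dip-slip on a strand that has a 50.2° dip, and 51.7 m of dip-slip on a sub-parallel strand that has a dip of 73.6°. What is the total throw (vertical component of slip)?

228 m

throw_A = 232 × sin(50.2°) = 178.2 m
throw_B = 51.7 × sin(73.6°) = 49.60 m
total = 178.2 + 49.60 = 228 m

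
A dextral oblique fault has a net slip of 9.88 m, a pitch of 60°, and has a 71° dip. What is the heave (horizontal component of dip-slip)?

2.79 m

dip-slip = net slip × sin(rake) = 9.88 m × sin(60°) = 8.556 m
heave = dip-slip × cos(dip) = 8.556 × cos(71°) = 2.79 m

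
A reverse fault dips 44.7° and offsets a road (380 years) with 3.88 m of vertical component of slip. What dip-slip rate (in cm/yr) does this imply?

dip-slip = throw / sin(dip) = 3.88 m / sin(44.7°) = 5.516 m
rate = 5.516 m / 380 years = 0.0145 m/yr = 1.45 cm/yr

1.45 cm/yr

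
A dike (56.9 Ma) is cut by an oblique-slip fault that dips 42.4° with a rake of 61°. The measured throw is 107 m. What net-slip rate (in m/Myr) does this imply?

3.19 m/Myr

dip-slip = throw / sin(dip) = 107 / sin(42.4°) = 158.7 m
net slip = dip-slip / sin(rake) = 158.7 / sin(61°) = 181.4 m
rate = 181.4 m / 56.9 Ma = 0.00000319 m/yr = 3.19 m/Myr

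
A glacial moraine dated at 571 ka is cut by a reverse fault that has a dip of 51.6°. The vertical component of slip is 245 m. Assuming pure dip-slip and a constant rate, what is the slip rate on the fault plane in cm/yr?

0.0547 cm/yr

dip-slip = throw / sin(dip) = 245 m / sin(51.6°) = 312.6 m
rate = 312.6 m / 571 ka = 0.000547 m/yr = 0.0547 cm/yr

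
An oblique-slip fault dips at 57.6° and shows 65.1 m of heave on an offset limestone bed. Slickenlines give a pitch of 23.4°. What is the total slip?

dip-slip = heave / cos(dip) = 65.1 / cos(57.6°) = 121.5 m
net slip = dip-slip / sin(rake) = 121.5 / sin(23.4°) = 306 m

306 m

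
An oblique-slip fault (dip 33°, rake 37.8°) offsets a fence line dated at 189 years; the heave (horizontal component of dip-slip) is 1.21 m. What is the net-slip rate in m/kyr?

dip-slip = heave / cos(dip) = 1.21 / cos(33°) = 1.443 m
net slip = dip-slip / sin(rake) = 1.443 / sin(37.8°) = 2.354 m
rate = 2.354 m / 189 years = 0.0125 m/yr = 12.5 m/kyr

12.5 m/kyr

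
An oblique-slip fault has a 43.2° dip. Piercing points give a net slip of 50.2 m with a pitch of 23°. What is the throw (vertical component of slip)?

dip-slip = net slip × sin(rake) = 50.2 m × sin(23°) = 19.61 m
throw = dip-slip × sin(dip) = 19.61 × sin(43.2°) = 13.4 m

13.4 m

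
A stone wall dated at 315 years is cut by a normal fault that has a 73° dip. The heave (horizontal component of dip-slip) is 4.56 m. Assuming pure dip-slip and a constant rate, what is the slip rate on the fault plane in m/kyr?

49.5 m/kyr

dip-slip = heave / cos(dip) = 4.56 m / cos(73°) = 15.60 m
rate = 15.60 m / 315 years = 0.0495 m/yr = 49.5 m/kyr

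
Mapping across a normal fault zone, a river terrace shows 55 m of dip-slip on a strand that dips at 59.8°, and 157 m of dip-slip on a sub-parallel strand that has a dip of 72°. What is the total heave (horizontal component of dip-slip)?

76.2 m

heave_A = 55 × cos(59.8°) = 27.67 m
heave_B = 157 × cos(72°) = 48.52 m
total = 27.67 + 48.52 = 76.2 m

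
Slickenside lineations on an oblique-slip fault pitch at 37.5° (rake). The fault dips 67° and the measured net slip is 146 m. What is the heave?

34.7 m

dip-slip = net slip × sin(rake) = 146 m × sin(37.5°) = 88.88 m
heave = dip-slip × cos(dip) = 88.88 × cos(67°) = 34.7 m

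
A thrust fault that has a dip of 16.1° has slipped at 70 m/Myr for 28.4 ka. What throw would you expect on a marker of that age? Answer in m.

0.551 m

dip-slip = rate × time = 70 m/Myr × 28.4 ka = 1.988 m
throw = dip-slip × sin(dip) = 1.988 × sin(16.1°) = 0.551 m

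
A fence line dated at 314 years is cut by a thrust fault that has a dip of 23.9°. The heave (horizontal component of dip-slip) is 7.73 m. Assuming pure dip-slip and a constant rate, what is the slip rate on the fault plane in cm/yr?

2.69 cm/yr

dip-slip = heave / cos(dip) = 7.73 m / cos(23.9°) = 8.455 m
rate = 8.455 m / 314 years = 0.0269 m/yr = 2.69 cm/yr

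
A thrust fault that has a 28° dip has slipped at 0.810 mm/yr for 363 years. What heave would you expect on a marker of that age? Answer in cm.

dip-slip = rate × time = 0.810 mm/yr × 363 years = 0.2940 m
heave = dip-slip × cos(dip) = 0.2940 × cos(28°) = 0.260 m = 26 cm

26 cm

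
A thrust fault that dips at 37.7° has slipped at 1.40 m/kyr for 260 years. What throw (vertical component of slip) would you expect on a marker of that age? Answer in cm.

22.3 cm

dip-slip = rate × time = 1.40 m/kyr × 260 years = 0.3640 m
throw = dip-slip × sin(dip) = 0.3640 × sin(37.7°) = 0.223 m = 22.3 cm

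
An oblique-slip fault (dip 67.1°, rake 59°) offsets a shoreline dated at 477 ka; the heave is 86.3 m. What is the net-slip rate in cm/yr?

0.0542 cm/yr

dip-slip = heave / cos(dip) = 86.3 / cos(67.1°) = 221.8 m
net slip = dip-slip / sin(rake) = 221.8 / sin(59°) = 258.7 m
rate = 258.7 m / 477 ka = 0.000542 m/yr = 0.0542 cm/yr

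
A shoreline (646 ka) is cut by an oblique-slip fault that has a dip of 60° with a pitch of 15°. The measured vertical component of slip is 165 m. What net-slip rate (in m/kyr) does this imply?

dip-slip = throw / sin(dip) = 165 / sin(60°) = 190.5 m
net slip = dip-slip / sin(rake) = 190.5 / sin(15°) = 736.1 m
rate = 736.1 m / 646 ka = 0.00114 m/yr = 1.14 m/kyr

1.14 m/kyr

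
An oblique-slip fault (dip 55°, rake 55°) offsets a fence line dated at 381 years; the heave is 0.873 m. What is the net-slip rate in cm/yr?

0.488 cm/yr

dip-slip = heave / cos(dip) = 0.873 / cos(55°) = 1.522 m
net slip = dip-slip / sin(rake) = 1.522 / sin(55°) = 1.858 m
rate = 1.858 m / 381 years = 0.00488 m/yr = 0.488 cm/yr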